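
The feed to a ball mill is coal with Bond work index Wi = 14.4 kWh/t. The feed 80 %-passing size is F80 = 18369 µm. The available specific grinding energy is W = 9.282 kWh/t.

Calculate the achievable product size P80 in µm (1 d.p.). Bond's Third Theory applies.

P80 = 193.8 µm

W = 10·Wi·[P80^(−½) − F80^(−½)]
P80^-0.5 = F80^-0.5 + W/(10 Wi)
  = 9.2820/(10·14.4) + 1/√18369 = 0.064458 + 0.007378 = 0.071837
P80 = (1/0.071837)² = 13.9205² = 193.78 µm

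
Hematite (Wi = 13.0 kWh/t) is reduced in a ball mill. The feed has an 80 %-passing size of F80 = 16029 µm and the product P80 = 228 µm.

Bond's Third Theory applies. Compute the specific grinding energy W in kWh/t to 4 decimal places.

W = 10 Wi (P80^-0.5 − F80^-0.5)
1/√228 = 0.066227;  1/√16029 = 0.007899
W = 10·13.0·(0.066227 − 0.007899) = 7.5827 kWh/t

W = 7.5827 kWh/t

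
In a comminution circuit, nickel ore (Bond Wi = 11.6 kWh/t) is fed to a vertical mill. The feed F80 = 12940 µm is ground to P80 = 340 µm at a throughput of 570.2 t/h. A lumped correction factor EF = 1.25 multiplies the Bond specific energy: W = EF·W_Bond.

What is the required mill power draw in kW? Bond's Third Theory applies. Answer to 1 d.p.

P = 3757.1 kW

Bond: W = 10·Wi·(1/√P80 − 1/√F80)
W = 10·11.6·(1/√340 − 1/√12940) = 10·11.6·(0.045442) = 5.2712 kWh/t
W_actual = 1.25 × 5.2712 = 6.5890 kWh/t
P = W·T = 6.5890·570.2 = 3757.1 kW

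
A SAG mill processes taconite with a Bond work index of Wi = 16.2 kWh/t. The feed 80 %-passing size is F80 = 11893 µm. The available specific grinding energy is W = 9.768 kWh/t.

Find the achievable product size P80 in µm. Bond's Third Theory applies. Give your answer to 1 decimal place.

P80 = 207.2 µm

W_Bond = 10·Wi·(1/√P₈₀ − 1/√F₈₀)
⇒ 1/√P80 = W/(10·Wi) + 1/√F80
  = 9.7680/(10·16.2) + 1/√11893 = 0.060296 + 0.009170 = 0.069466
P80 = (1/0.069466)² = 14.3955² = 207.23 µm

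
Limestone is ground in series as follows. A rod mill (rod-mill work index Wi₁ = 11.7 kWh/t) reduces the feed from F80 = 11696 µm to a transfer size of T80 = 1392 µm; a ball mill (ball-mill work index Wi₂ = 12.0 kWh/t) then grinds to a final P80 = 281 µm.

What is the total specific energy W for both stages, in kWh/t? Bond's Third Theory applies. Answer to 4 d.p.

W = 5.9963 kWh/t

W = 10·Wi·[P80^(−½) − F80^(−½)]
Stage 1 (11696→1392 µm, Wi₁=11.7): W₁ = 10·11.7·(0.026803 − 0.009247) = 2.0541 kWh/t
Stage 2 (1392→281 µm, Wi₂=12.0): W₂ = 10·12.0·(0.059655 − 0.026803) = 3.9423 kWh/t
W = W₁ + W₂ = 2.0541 + 3.9423 = 5.9963 kWh/t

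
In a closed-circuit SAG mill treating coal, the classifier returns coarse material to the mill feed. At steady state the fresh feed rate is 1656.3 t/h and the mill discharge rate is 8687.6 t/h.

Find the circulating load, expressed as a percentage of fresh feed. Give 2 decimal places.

CL = 424.52 %

Mill node: discharge = fresh + recycle.
R = M − F = 8687.6 − 1656.3 = 7031.3 t/h
CL = 100·R/F = 100·7031.3/1656.3 = 424.52 %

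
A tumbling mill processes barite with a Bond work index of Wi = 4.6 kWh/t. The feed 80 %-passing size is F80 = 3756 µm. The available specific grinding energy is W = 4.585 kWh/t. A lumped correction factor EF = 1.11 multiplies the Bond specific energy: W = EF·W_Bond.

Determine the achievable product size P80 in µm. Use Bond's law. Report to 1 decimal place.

P80 = 88.8 µm

W = 10·Wi·(P80^(-½) − F80^(-½))
W_Bond = W / EF = 4.585 / 1.11 = 4.1306 kWh/t
⇒ 1/√P80 = W_Bond/(10 Wi) + 1/√F80
  = 4.1306/(10·4.6) + 1/√3756 = 0.089796 + 0.016317 = 0.106113
P80 = (1/0.106113)² = 9.4239² = 88.81 µm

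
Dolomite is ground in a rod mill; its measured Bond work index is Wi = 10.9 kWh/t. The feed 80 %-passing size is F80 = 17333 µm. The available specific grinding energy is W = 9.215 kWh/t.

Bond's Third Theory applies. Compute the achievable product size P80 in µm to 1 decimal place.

W = 10 Wi (1/√P80 − 1/√F80)  [Bond]
1/√P80 = 1/√F80 + W/(10·Wi)
  = 9.2150/(10·10.9) + 1/√17333 = 0.084541 + 0.007596 = 0.092137
P80 = (1/0.092137)² = 10.8534² = 117.80 µm

P80 = 117.8 µm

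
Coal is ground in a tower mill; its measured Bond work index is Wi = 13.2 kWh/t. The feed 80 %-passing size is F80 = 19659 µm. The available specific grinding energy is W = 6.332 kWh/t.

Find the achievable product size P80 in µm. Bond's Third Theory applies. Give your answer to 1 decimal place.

Bond:  W = 10 Wi (1/√P − 1/√F)
P80^-0.5 = F80^-0.5 + W/(10 Wi)
  = 6.3320/(10·13.2) + 1/√19659 = 0.047970 + 0.007132 = 0.055102
P80 = (1/0.055102)² = 18.1482² = 329.36 µm

P80 = 329.4 µm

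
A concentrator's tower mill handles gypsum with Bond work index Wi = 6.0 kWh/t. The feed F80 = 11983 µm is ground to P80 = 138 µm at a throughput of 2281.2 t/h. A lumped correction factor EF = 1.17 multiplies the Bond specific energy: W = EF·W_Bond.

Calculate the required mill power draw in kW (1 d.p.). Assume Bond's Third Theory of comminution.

W = 10·Wi·[P80^(−½) − F80^(−½)]
W = 10·6.0·(1/√138 − 1/√11983) = 10·6.0·(0.075990) = 4.5594 kWh/t
With EF = 1.17: W = 4.5594·1.17 = 5.3345 kWh/t
Power = W × throughput = 5.3345 kWh/t × 2281.2 t/h = 12169.1 kW

P = 12169.1 kW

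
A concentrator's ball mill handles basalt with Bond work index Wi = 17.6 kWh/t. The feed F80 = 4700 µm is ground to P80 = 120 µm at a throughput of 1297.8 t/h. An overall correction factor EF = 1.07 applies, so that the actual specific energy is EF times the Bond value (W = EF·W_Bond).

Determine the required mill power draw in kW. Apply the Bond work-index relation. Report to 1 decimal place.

W = 10 Wi (P80^-0.5 − F80^-0.5)
W = 10·17.6·(1/√120 − 1/√4700) = 10·17.6·(0.076701) = 13.4993 kWh/t
Apply correction: 13.4993 × 1.07 = 14.4443 kWh/t
Power = W × throughput = 14.4443 kWh/t × 1297.8 t/h = 18745.8 kW

P = 18745.8 kW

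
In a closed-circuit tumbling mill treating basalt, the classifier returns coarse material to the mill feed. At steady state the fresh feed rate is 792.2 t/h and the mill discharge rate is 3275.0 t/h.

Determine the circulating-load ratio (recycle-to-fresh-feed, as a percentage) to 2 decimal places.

CL = 313.41 %

Mill node: discharge = fresh + recycle.
R = M − F = 3275.0 − 792.2 = 2482.8 t/h
CL = 100·R/F = 100·2482.8/792.2 = 313.41 %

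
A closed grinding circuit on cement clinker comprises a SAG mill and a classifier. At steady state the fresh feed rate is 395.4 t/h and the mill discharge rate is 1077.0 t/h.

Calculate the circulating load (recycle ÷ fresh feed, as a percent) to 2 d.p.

CL = 172.38 %

Steady state: M = F + R.
R = M − F = 1077.0 − 395.4 = 681.6 t/h
CL = 100·R/F = 100·681.6/395.4 = 172.38 %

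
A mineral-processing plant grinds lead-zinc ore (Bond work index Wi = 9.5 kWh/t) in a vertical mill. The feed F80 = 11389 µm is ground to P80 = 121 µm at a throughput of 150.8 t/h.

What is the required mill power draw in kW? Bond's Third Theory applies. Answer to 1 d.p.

Bond:  W = 10 Wi (1/√P − 1/√F)
W = 10·9.5·(1/√121 − 1/√11389) = 10·9.5·(0.081539) = 7.7462 kWh/t
P = W·T = 7.7462·150.8 = 1168.1 kW

P = 1168.1 kW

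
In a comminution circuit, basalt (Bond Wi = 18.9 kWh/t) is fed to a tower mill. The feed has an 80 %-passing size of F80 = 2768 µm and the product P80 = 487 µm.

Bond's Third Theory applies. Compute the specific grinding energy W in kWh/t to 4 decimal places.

W = 4.9721 kWh/t

W_Bond = 10·Wi·(1/√P₈₀ − 1/√F₈₀)
1/√487 = 0.045314;  1/√2768 = 0.019007
W = 10·18.9·(0.045314 − 0.019007) = 4.9721 kWh/t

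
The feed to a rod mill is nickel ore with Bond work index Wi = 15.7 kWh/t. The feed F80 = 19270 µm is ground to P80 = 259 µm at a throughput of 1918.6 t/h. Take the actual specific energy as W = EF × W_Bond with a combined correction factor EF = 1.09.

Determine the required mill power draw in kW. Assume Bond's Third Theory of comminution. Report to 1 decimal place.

W = 10 Wi / √P80 − 10 Wi / √F80
W = 10·15.7·(1/√259 − 1/√19270) = 10·15.7·(0.054933) = 8.6245 kWh/t
Corrected W = EF·W_Bond = 1.09·8.6245 = 9.4007 kWh/t
Power = W × throughput = 9.4007 kWh/t × 1918.6 t/h = 18036.2 kW

P = 18036.2 kW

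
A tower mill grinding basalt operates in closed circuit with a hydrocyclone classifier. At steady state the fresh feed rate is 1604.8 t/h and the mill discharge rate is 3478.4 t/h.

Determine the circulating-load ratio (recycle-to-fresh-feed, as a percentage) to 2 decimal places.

Steady state: M = F + R.
R = M − F = 3478.4 − 1604.8 = 1873.6 t/h
CL = 100·R/F = 100·1873.6/1604.8 = 116.75 %

CL = 116.75 %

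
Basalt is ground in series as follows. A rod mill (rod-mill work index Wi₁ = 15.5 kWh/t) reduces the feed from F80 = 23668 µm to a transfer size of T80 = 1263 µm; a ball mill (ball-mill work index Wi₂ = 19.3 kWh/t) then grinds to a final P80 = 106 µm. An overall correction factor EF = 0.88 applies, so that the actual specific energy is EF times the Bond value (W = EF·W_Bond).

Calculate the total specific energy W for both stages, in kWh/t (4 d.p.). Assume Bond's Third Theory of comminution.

W = 14.6688 kWh/t

Bond:  W = 10 Wi (1/√P − 1/√F)
Stage 1 (23668→1263 µm, Wi₁=15.5): W₁ = 10·15.5·(0.028138 − 0.006500) = 3.3539 kWh/t
Stage 2 (1263→106 µm, Wi₂=19.3): W₂ = 10·19.3·(0.097129 − 0.028138) = 13.3151 kWh/t
W = W₁ + W₂ = 3.3539 + 13.3151 = 16.6690 kWh/t
W_actual = 0.88 × 16.6690 = 14.6688 kWh/t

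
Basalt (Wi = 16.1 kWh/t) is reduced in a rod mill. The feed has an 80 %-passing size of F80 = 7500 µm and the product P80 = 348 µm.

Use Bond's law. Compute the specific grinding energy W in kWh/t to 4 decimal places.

W = 6.7714 kWh/t

W = 10 Wi (1/√P80 − 1/√F80)  [Bond]
1/√348 = 0.053606;  1/√7500 = 0.011547
W = 10·16.1·(0.053606 − 0.011547) = 6.7714 kWh/t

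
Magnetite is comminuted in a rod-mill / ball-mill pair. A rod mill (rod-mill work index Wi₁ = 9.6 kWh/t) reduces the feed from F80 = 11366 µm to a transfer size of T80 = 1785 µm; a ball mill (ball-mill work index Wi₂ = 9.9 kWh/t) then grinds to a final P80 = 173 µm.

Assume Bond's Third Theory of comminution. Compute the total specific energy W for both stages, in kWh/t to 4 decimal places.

Bond:  W = 10 Wi (1/√P − 1/√F)
Stage 1 (11366→1785 µm, Wi₁=9.6): W₁ = 10·9.6·(0.023669 − 0.009380) = 1.3718 kWh/t
Stage 2 (1785→173 µm, Wi₂=9.9): W₂ = 10·9.9·(0.076029 − 0.023669) = 5.1836 kWh/t
W = W₁ + W₂ = 1.3718 + 5.1836 = 6.5554 kWh/t

W = 6.5554 kWh/t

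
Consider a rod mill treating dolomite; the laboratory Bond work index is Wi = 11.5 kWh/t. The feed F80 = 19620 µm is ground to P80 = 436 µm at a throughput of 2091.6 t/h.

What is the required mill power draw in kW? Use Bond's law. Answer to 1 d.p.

Bond:  W = 10 Wi (1/√P − 1/√F)
W = 10·11.5·(1/√436 − 1/√19620) = 10·11.5·(0.040752) = 4.6865 kWh/t
P = W·T = 4.6865·2091.6 = 9802.3 kW

P = 9802.3 kW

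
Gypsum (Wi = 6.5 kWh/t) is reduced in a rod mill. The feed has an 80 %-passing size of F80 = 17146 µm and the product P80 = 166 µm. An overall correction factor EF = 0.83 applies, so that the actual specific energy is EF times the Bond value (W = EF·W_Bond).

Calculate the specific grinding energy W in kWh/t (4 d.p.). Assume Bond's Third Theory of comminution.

W = 3.7753 kWh/t

Bond:  W = 10 Wi (1/√P − 1/√F)
1/√166 = 0.077615;  1/√17146 = 0.007637
W = 10·6.5·(0.077615 − 0.007637) = 4.5486 kWh/t
With EF = 0.83: W = 4.5486·0.83 = 3.7753 kWh/t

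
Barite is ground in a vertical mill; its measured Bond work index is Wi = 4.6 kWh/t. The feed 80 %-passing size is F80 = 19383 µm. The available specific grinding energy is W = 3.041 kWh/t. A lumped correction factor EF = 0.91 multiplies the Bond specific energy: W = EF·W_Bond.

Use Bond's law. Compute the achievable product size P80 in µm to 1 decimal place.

W = 10 Wi (1/√P80 − 1/√F80)  [Bond]
W_Bond = W / EF = 3.041 / 0.91 = 3.3418 kWh/t
⇒ 1/√P80 = W_Bond/(10 Wi) + 1/√F80
  = 3.3418/(10·4.6) + 1/√19383 = 0.072647 + 0.007183 = 0.079830
P80 = (1/0.079830)² = 12.5267² = 156.92 µm

P80 = 156.9 µm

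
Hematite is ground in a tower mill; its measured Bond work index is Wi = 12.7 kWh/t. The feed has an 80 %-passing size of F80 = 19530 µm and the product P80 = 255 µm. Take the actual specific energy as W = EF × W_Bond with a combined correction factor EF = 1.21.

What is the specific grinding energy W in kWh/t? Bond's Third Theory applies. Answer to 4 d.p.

W = 8.5236 kWh/t

Bond: W = 10·Wi·(1/√P80 − 1/√F80)
1/√255 = 0.062622;  1/√19530 = 0.007156
W = 10·12.7·(0.062622 − 0.007156) = 7.0443 kWh/t
Corrected W = EF·W_Bond = 1.21·7.0443 = 8.5236 kWh/t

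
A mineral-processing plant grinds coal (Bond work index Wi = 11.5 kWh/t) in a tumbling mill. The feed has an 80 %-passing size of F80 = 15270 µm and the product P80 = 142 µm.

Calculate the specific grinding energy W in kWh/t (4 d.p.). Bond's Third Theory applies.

W = 8.7200 kWh/t

W = 10·Wi·(P80^(-½) − F80^(-½))
1/√142 = 0.083918;  1/√15270 = 0.008092
W = 10·11.5·(0.083918 − 0.008092) = 8.7200 kWh/t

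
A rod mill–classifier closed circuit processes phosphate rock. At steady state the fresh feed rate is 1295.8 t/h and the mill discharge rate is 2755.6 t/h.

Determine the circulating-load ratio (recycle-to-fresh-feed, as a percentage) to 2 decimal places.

Steady state: M = F + R.
R = M − F = 2755.6 − 1295.8 = 1459.8 t/h
CL = 100·R/F = 100·1459.8/1295.8 = 112.66 %

CL = 112.66 %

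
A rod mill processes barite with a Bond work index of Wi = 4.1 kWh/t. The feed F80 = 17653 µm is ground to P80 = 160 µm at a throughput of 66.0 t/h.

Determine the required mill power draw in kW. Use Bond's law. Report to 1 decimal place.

W = 10 Wi (1/√P80 − 1/√F80)  [Bond]
W = 10·4.1·(1/√160 − 1/√17653) = 10·4.1·(0.071530) = 2.9327 kWh/t
P_mill = W·ṁ = 2.9327·66.0 = 193.6 kW

P = 193.6 kW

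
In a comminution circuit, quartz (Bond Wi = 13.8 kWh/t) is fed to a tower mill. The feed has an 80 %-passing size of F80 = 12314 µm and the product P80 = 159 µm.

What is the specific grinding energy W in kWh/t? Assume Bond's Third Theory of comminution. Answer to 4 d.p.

W = 10 Wi / √P80 − 10 Wi / √F80
1/√159 = 0.079305;  1/√12314 = 0.009012
W = 10·13.8·(0.079305 − 0.009012) = 9.7005 kWh/t

W = 9.7005 kWh/t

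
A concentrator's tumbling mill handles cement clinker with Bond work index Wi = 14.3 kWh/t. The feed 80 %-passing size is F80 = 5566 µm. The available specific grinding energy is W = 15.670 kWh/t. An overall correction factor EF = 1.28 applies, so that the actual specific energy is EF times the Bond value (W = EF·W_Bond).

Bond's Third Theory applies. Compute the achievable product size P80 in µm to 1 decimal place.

P80 = 102.0 µm

W = 10 Wi (1/√P80 − 1/√F80)  [Bond]
W_Bond = W / EF = 15.670 / 1.28 = 12.2422 kWh/t
P80^(−½) = W_Bond/(10 Wi) + F80^(−½)
  = 12.2422/(10·14.3) + 1/√5566 = 0.085610 + 0.013404 = 0.099014
P80 = (1/0.099014)² = 10.0996² = 102.00 µm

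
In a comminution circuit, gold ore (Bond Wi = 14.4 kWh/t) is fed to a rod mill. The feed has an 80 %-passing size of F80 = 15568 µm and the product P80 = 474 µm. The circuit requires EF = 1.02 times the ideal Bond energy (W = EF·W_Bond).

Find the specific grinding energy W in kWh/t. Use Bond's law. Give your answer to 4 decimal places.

Bond: W = 10·Wi·(1/√P80 − 1/√F80)
1/√474 = 0.045932;  1/√15568 = 0.008015
W = 10·14.4·(0.045932 − 0.008015) = 5.4600 kWh/t
Apply correction: 5.4600 × 1.02 = 5.5692 kWh/t

W = 5.5692 kWh/t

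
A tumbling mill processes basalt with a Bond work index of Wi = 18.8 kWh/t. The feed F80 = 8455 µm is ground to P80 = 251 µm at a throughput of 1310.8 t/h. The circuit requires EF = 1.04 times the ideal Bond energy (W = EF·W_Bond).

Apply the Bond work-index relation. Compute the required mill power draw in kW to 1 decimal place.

P = 13389.5 kW

Bond:  W = 10 Wi (1/√P − 1/√F)
W = 10·18.8·(1/√251 − 1/√8455) = 10·18.8·(0.052244) = 9.8219 kWh/t
With EF = 1.04: W = 9.8219·1.04 = 10.2148 kWh/t
P_mill = W·ṁ = 10.2148·1310.8 = 13389.5 kW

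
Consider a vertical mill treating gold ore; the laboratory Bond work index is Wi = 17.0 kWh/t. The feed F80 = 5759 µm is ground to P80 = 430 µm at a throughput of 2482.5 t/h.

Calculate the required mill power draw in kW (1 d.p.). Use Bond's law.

W = 10 Wi (1/√P80 − 1/√F80)  [Bond]
W = 10·17.0·(1/√430 − 1/√5759) = 10·17.0·(0.035047) = 5.9580 kWh/t
Mill draw = 5.9580 × 2482.5 = 14790.7 kW

P = 14790.7 kW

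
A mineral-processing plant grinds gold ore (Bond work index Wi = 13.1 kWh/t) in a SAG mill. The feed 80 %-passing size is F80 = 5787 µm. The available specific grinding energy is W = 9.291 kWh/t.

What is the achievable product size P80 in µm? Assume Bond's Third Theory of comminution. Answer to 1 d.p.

P80 = 141.5 µm

W = 10 Wi / √P80 − 10 Wi / √F80
P80^(−½) = W/(10 Wi) + F80^(−½)
  = 9.2910/(10·13.1) + 1/√5787 = 0.070924 + 0.013145 = 0.084069
P80 = (1/0.084069)² = 11.8950² = 141.49 µm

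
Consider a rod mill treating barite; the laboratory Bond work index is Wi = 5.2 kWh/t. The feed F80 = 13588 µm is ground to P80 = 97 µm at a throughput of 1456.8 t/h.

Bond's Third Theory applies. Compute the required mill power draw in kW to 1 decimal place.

P = 7041.7 kW

Bond:  W = 10 Wi (1/√P − 1/√F)
W = 10·5.2·(1/√97 − 1/√13588) = 10·5.2·(0.092956) = 4.8337 kWh/t
Power = W × throughput = 4.8337 kWh/t × 1456.8 t/h = 7041.7 kW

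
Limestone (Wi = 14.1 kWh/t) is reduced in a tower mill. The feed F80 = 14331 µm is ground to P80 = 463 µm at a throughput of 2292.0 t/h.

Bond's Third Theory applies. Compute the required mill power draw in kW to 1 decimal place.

P = 12319.5 kW

W = 10·Wi·(P80^(-½) − F80^(-½))
W = 10·14.1·(1/√463 − 1/√14331) = 10·14.1·(0.038121) = 5.3750 kWh/t
P_mill = W·ṁ = 5.3750·2292.0 = 12319.5 kW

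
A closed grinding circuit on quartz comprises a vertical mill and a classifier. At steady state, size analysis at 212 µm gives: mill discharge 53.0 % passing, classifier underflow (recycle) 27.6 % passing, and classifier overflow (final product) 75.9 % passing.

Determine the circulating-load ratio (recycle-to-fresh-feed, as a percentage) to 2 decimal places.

Balance %-passing 212 µm (r = R/F):
(1+r)d = ru + o → r = (o−d)/(d−u)
r = (75.9 − 53.0)/(53.0 − 27.6) = 22.9/25.4 = 0.9016
CL = 100·r = 90.16 %

CL = 90.16 %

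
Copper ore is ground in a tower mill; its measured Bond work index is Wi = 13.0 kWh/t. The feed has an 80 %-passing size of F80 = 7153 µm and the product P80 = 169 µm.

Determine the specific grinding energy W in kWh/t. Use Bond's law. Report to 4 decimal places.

W = 8.4629 kWh/t

W_Bond = 10·Wi·(1/√P₈₀ − 1/√F₈₀)
1/√169 = 0.076923;  1/√7153 = 0.011824
W = 10·13.0·(0.076923 − 0.011824) = 8.4629 kWh/t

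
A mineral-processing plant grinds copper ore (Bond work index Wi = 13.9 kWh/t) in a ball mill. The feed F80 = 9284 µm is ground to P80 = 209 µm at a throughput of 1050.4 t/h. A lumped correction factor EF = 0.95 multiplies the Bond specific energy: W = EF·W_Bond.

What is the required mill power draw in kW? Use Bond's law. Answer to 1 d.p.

W = 10·Wi·[P80^(−½) − F80^(−½)]
W = 10·13.9·(1/√209 − 1/√9284) = 10·13.9·(0.058793) = 8.1722 kWh/t
W_actual = 0.95 × 8.1722 = 7.7636 kWh/t
P_mill = W·ṁ = 7.7636·1050.4 = 8154.9 kW

P = 8154.9 kW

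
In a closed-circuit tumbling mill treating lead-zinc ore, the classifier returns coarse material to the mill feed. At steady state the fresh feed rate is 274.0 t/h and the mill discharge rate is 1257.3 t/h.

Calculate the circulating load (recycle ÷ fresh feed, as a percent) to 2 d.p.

CL = 358.87 %

Discharge = new feed + return, hence
R = M − F = 1257.3 − 274.0 = 983.3 t/h
CL = 100·R/F = 100·983.3/274.0 = 358.87 %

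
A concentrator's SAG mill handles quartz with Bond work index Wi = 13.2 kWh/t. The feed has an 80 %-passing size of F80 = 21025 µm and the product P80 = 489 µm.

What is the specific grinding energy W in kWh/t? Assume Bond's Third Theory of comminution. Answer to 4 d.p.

W = 5.0589 kWh/t

Bond: W = 10·Wi·(1/√P80 − 1/√F80)
1/√489 = 0.045222;  1/√21025 = 0.006897
W = 10·13.2·(0.045222 − 0.006897) = 5.0589 kWh/t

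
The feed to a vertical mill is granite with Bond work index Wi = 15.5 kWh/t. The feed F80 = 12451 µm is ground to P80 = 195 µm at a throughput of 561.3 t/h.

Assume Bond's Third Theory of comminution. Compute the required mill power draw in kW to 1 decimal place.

W = 10 Wi / √P80 − 10 Wi / √F80
W = 10·15.5·(1/√195 − 1/√12451) = 10·15.5·(0.062650) = 9.7107 kWh/t
P = W·T = 9.7107·561.3 = 5450.6 kW

P = 5450.6 kW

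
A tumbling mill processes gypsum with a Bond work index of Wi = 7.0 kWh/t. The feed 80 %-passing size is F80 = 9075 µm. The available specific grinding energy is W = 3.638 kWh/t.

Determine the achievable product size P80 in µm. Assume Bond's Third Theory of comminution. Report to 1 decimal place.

W_Bond = 10·Wi·(1/√P₈₀ − 1/√F₈₀)
P80^-0.5 = F80^-0.5 + W/(10 Wi)
  = 3.6380/(10·7.0) + 1/√9075 = 0.051971 + 0.010497 = 0.062469
P80 = (1/0.062469)² = 16.0080² = 256.26 µm

P80 = 256.3 µm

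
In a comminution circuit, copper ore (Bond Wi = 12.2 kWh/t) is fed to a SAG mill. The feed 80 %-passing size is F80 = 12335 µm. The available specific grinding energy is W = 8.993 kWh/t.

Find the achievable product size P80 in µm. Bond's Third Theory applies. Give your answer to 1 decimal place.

P80 = 146.2 µm

Bond:  W = 10 Wi (1/√P − 1/√F)
1/√P80 = 1/√F80 + W/(10·Wi)
  = 8.9930/(10·12.2) + 1/√12335 = 0.073713 + 0.009004 = 0.082717
P80 = (1/0.082717)² = 12.0894² = 146.15 µm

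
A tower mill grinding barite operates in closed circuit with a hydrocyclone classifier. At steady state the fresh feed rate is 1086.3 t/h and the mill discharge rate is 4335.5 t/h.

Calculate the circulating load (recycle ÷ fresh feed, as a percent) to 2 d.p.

CL = 299.11 %

Steady state: M = F + R.
R = M − F = 4335.5 − 1086.3 = 3249.2 t/h
CL = 100·R/F = 100·3249.2/1086.3 = 299.11 %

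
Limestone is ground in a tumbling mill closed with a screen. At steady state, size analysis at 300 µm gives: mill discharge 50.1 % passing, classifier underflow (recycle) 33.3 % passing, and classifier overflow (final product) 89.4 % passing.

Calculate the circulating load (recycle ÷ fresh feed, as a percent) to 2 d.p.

Mass balance on the −300 µm fraction:
(1+r)·d = r·u + o ⇒ r = (o−d)/(d−u)
r = (89.4 − 50.1)/(50.1 − 33.3) = 39.3/16.8 = 2.3393
CL = 100·r = 233.93 %

CL = 233.93 %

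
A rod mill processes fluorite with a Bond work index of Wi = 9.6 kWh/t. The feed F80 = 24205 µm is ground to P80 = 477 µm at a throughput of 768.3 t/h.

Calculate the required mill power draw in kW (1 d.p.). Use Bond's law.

W = 10 Wi (1/√P80 − 1/√F80)  [Bond]
W = 10·9.6·(1/√477 − 1/√24205) = 10·9.6·(0.039359) = 3.7785 kWh/t
P_mill = W·ṁ = 3.7785·768.3 = 2903.0 kW

P = 2903.0 kW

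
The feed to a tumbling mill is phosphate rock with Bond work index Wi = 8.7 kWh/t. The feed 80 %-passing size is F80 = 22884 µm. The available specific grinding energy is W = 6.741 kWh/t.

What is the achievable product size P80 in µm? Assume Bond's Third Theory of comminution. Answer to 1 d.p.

W_Bond = 10·Wi·(1/√P₈₀ − 1/√F₈₀)
1/√P80 = 1/√F80 + W/(10·Wi)
  = 6.7410/(10·8.7) + 1/√22884 = 0.077483 + 0.006610 = 0.084093
P80 = (1/0.084093)² = 11.8916² = 141.41 µm

P80 = 141.4 µm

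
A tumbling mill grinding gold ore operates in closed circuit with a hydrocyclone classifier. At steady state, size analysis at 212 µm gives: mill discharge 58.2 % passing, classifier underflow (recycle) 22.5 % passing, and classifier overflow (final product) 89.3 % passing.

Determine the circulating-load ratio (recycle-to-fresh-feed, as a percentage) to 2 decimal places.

CL = 87.11 %

Let r = R/F. Size balance at 212 µm:
Fd + Rd = Ru + Fo ⇒ R/F = (o−d)/(d−u)
r = (89.3 − 58.2)/(58.2 − 22.5) = 31.1/35.7 = 0.8711
CL = 100·r = 87.11 %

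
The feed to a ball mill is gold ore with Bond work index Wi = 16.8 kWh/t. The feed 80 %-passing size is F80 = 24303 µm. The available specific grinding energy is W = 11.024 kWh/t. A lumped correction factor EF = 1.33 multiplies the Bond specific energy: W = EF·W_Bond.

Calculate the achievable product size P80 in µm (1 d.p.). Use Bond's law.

P80 = 321.7 µm

W = 10 Wi (P80^-0.5 − F80^-0.5)
W_Bond = W / EF = 11.024 / 1.33 = 8.2887 kWh/t
P80^-0.5 = F80^-0.5 + W_Bond/(10 Wi)
  = 8.2887/(10·16.8) + 1/√24303 = 0.049338 + 0.006415 = 0.055752
P80 = (1/0.055752)² = 17.9365² = 321.72 µm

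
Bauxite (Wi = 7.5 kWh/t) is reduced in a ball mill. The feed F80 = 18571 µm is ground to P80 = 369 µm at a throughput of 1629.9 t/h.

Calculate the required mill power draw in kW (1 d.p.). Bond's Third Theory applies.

P = 5466.7 kW

Bond: W = 10·Wi·(1/√P80 − 1/√F80)
W = 10·7.5·(1/√369 − 1/√18571) = 10·7.5·(0.044720) = 3.3540 kWh/t
Power = W × throughput = 3.3540 kWh/t × 1629.9 t/h = 5466.7 kW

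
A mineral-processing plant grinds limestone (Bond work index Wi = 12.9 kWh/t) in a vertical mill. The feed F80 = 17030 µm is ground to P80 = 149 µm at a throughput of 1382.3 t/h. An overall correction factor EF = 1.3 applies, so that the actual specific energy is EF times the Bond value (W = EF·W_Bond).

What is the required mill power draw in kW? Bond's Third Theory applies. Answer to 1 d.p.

P = 17214.4 kW

Bond:  W = 10 Wi (1/√P − 1/√F)
W = 10·12.9·(1/√149 − 1/√17030) = 10·12.9·(0.074260) = 9.5796 kWh/t
With EF = 1.3: W = 9.5796·1.3 = 12.4535 kWh/t
P = W·T = 12.4535·1382.3 = 17214.4 kW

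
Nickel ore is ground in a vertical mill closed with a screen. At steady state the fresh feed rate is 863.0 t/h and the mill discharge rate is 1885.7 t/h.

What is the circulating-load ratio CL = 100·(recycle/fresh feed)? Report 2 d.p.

CL = 118.51 %

M = F + R at steady state, so:
R = M − F = 1885.7 − 863.0 = 1022.7 t/h
CL = 100·R/F = 100·1022.7/863.0 = 118.51 %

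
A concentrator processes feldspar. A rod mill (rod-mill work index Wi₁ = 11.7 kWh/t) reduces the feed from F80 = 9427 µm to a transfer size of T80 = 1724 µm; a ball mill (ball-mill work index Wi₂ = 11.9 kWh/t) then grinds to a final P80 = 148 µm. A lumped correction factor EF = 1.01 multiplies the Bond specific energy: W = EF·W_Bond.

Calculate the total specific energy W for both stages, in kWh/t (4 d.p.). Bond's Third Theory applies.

W = 10 Wi (P80^-0.5 − F80^-0.5)
Stage 1 (9427→1724 µm, Wi₁=11.7): W₁ = 10·11.7·(0.024084 − 0.010299) = 1.6128 kWh/t
Stage 2 (1724→148 µm, Wi₂=11.9): W₂ = 10·11.9·(0.082199 − 0.024084) = 6.9157 kWh/t
W = W₁ + W₂ = 1.6128 + 6.9157 = 8.5285 kWh/t
With EF = 1.01: W = 8.5285·1.01 = 8.6138 kWh/t

W = 8.6138 kWh/t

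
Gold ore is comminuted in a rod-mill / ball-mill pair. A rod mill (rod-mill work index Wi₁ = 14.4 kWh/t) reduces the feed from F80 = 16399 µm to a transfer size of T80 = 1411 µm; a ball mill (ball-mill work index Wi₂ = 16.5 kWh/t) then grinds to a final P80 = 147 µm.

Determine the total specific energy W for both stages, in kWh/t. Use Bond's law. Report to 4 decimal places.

W = 11.9254 kWh/t

Bond: W = 10·Wi·(1/√P80 − 1/√F80)
Stage 1 (16399→1411 µm, Wi₁=14.4): W₁ = 10·14.4·(0.026622 − 0.007809) = 2.7090 kWh/t
Stage 2 (1411→147 µm, Wi₂=16.5): W₂ = 10·16.5·(0.082479 − 0.026622) = 9.2164 kWh/t
W = W₁ + W₂ = 2.7090 + 9.2164 = 11.9254 kWh/t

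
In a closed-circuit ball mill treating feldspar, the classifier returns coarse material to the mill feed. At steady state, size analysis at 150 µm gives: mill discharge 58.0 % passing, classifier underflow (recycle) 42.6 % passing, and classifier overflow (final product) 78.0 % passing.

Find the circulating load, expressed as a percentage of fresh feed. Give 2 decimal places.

CL = 129.87 %

Classifier node, passing 150 µm:
(1+r)d = ru + o → r = (o−d)/(d−u)
r = (78.0 − 58.0)/(58.0 − 42.6) = 20.0/15.4 = 1.2987
CL = 100·r = 129.87 %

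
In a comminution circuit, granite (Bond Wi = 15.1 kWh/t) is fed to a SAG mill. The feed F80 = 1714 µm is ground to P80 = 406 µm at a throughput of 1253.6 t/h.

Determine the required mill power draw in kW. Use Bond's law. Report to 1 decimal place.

W = 10·Wi·(P80^(-½) − F80^(-½))
W = 10·15.1·(1/√406 − 1/√1714) = 10·15.1·(0.025475) = 3.8467 kWh/t
Mill draw = 3.8467 × 1253.6 = 4822.2 kW

P = 4822.2 kW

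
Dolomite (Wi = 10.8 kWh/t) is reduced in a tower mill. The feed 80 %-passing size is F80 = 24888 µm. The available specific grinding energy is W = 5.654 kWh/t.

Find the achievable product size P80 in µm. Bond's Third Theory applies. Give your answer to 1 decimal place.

P80 = 290.3 µm

W = 10 Wi (1/√P80 − 1/√F80)  [Bond]
P80^-0.5 = F80^-0.5 + W/(10 Wi)
  = 5.6540/(10·10.8) + 1/√24888 = 0.052352 + 0.006339 = 0.058691
P80 = (1/0.058691)² = 17.0385² = 290.31 µm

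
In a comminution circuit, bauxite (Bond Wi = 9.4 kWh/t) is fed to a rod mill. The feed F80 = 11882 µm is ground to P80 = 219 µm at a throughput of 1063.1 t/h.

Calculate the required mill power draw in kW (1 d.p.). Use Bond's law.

P = 5836.0 kW

W = 10 Wi (1/√P80 − 1/√F80)  [Bond]
W = 10·9.4·(1/√219 − 1/√11882) = 10·9.4·(0.058400) = 5.4896 kWh/t
P = W·T = 5.4896·1063.1 = 5836.0 kW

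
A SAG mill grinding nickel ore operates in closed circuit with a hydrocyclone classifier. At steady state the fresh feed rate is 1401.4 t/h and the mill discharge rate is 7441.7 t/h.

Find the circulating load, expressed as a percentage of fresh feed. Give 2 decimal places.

Steady state: M = F + R.
R = M − F = 7441.7 − 1401.4 = 6040.3 t/h
CL = 100·R/F = 100·6040.3/1401.4 = 431.02 %

CL = 431.02 %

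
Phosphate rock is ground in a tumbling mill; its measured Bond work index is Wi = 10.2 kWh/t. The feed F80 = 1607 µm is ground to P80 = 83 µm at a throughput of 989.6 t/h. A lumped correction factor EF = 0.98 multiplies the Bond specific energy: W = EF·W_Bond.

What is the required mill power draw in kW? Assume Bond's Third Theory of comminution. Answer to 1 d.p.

P = 8390.3 kW

W = 10 Wi / √P80 − 10 Wi / √F80
W = 10·10.2·(1/√83 − 1/√1607) = 10·10.2·(0.084819) = 8.6515 kWh/t
Apply correction: 8.6515 × 0.98 = 8.4785 kWh/t
P = W·T = 8.4785·989.6 = 8390.3 kW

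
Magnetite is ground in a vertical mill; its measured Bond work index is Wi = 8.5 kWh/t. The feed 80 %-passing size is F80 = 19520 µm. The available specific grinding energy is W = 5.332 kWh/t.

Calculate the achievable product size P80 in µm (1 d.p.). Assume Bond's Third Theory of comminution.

W = 10 Wi (1/√P80 − 1/√F80)  [Bond]
⇒ 1/√P80 = W/(10·Wi) + 1/√F80
  = 5.3320/(10·8.5) + 1/√19520 = 0.062729 + 0.007157 = 0.069887
P80 = (1/0.069887)² = 14.3088² = 204.74 µm

P80 = 204.7 µm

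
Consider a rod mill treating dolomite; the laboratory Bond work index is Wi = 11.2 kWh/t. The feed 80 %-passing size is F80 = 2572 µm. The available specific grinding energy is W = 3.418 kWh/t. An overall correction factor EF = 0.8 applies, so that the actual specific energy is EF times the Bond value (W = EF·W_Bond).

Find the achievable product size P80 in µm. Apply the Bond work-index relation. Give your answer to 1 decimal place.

P80 = 298.6 µm

W = 10·Wi·(P80^(-½) − F80^(-½))
W_Bond = W / EF = 3.418 / 0.8 = 4.2725 kWh/t
P80^(−½) = W_Bond/(10 Wi) + F80^(−½)
  = 4.2725/(10·11.2) + 1/√2572 = 0.038147 + 0.019718 = 0.057865
P80 = (1/0.057865)² = 17.2815² = 298.65 µm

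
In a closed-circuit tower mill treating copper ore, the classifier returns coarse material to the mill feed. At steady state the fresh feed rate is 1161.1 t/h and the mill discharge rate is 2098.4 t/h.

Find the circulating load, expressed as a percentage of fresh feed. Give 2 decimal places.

Mill node: discharge = fresh + recycle.
R = M − F = 2098.4 − 1161.1 = 937.3 t/h
CL = 100·R/F = 100·937.3/1161.1 = 80.73 %

CL = 80.73 %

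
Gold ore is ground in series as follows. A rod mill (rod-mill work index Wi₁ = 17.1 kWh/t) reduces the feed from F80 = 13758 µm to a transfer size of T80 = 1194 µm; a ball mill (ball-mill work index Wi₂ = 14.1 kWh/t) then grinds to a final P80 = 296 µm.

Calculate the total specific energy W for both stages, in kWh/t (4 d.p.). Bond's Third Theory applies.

W = 10 Wi / √P80 − 10 Wi / √F80
Stage 1 (13758→1194 µm, Wi₁=17.1): W₁ = 10·17.1·(0.028940 − 0.008526) = 3.4909 kWh/t
Stage 2 (1194→296 µm, Wi₂=14.1): W₂ = 10·14.1·(0.058124 − 0.028940) = 4.1149 kWh/t
W = W₁ + W₂ = 3.4909 + 4.1149 = 7.6058 kWh/t

W = 7.6058 kWh/t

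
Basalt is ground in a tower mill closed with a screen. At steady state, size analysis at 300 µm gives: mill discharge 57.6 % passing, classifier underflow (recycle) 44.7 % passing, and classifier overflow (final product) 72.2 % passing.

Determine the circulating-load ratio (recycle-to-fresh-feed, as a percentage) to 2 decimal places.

Mass balance on the −300 µm fraction:
(1+r)d = ru + o → r = (o−d)/(d−u)
r = (72.2 − 57.6)/(57.6 − 44.7) = 14.6/12.9 = 1.1318
CL = 100·r = 113.18 %

CL = 113.18 %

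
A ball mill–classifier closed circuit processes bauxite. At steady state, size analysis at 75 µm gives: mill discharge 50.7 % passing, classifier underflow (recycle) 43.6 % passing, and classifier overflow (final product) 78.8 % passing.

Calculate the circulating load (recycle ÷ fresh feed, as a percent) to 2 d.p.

Mass balance on the −75 µm fraction:
(1+r)d = ru + o → r = (o−d)/(d−u)
r = (78.8 − 50.7)/(50.7 − 43.6) = 28.1/7.1 = 3.9577
CL = 100·r = 395.77 %

CL = 395.77 %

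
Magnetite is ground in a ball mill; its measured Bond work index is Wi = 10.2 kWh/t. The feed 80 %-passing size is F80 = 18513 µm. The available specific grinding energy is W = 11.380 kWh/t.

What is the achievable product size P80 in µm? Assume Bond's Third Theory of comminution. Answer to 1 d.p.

P80 = 70.7 µm

W_Bond = 10·Wi·(1/√P₈₀ − 1/√F₈₀)
P80^-0.5 = F80^-0.5 + W/(10 Wi)
  = 11.3800/(10·10.2) + 1/√18513 = 0.111569 + 0.007350 = 0.118918
P80 = (1/0.118918)² = 8.4091² = 70.71 µm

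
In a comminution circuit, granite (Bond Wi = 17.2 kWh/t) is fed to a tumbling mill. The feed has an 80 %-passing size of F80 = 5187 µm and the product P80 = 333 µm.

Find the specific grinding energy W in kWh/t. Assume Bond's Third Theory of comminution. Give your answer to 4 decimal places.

W = 10 Wi / √P80 − 10 Wi / √F80
1/√333 = 0.054800;  1/√5187 = 0.013885
W = 10·17.2·(0.054800 − 0.013885) = 7.0373 kWh/t

W = 7.0373 kWh/t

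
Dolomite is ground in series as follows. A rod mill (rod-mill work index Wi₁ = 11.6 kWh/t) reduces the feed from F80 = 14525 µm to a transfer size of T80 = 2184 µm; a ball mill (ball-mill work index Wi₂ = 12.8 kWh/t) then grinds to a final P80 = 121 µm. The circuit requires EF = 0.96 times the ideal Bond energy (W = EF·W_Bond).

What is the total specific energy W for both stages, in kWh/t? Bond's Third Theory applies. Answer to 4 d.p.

W = 10.0004 kWh/t

Bond: W = 10·Wi·(1/√P80 − 1/√F80)
Stage 1 (14525→2184 µm, Wi₁=11.6): W₁ = 10·11.6·(0.021398 − 0.008297) = 1.5197 kWh/t
Stage 2 (2184→121 µm, Wi₂=12.8): W₂ = 10·12.8·(0.090909 − 0.021398) = 8.8974 kWh/t
W = W₁ + W₂ = 1.5197 + 8.8974 = 10.4171 kWh/t
Apply correction: 10.4171 × 0.96 = 10.0004 kWh/t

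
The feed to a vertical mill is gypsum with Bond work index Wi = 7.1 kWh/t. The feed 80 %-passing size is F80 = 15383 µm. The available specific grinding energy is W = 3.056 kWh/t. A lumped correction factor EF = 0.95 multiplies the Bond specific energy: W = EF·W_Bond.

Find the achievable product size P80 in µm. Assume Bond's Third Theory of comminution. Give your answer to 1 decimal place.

W = 10 Wi (1/√P80 − 1/√F80)  [Bond]
W_Bond = W / EF = 3.056 / 0.95 = 3.2168 kWh/t
⇒ 1/√P80 = W_Bond/(10·Wi) + 1/√F80
  = 3.2168/(10·7.1) + 1/√15383 = 0.045308 + 0.008063 = 0.053370
P80 = (1/0.053370)² = 18.7370² = 351.08 µm

P80 = 351.1 µm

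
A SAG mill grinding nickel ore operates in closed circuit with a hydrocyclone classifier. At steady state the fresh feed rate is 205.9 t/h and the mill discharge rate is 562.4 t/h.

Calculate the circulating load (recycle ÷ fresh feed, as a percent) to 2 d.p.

Discharge = new feed + return, hence
R = M − F = 562.4 − 205.9 = 356.5 t/h
CL = 100·R/F = 100·356.5/205.9 = 173.14 %

CL = 173.14 %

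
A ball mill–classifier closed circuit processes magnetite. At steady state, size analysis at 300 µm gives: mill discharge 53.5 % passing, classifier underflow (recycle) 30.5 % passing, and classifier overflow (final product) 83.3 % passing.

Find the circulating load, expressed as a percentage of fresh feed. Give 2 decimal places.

Let r = R/F. Size balance at 300 µm:
d + r·d = r·u + o → r(d−u) = o−d
r = (83.3 − 53.5)/(53.5 − 30.5) = 29.8/23.0 = 1.2957
CL = 100·r = 129.57 %

CL = 129.57 %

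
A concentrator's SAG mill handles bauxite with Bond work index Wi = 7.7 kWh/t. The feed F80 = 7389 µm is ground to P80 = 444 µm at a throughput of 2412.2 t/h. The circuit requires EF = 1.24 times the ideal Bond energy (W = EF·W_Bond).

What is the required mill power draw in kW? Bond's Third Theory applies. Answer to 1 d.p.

P = 8251.0 kW

W = 10·Wi·[P80^(−½) − F80^(−½)]
W = 10·7.7·(1/√444 − 1/√7389) = 10·7.7·(0.035824) = 2.7585 kWh/t
Corrected W = EF·W_Bond = 1.24·2.7585 = 3.4205 kWh/t
Power = W × throughput = 3.4205 kWh/t × 2412.2 t/h = 8251.0 kW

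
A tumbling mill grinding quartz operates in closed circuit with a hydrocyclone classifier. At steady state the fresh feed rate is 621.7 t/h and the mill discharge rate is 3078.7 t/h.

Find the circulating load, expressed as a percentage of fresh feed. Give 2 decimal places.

Discharge = new feed + return, hence
R = M − F = 3078.7 − 621.7 = 2457.0 t/h
CL = 100·R/F = 100·2457.0/621.7 = 395.21 %

CL = 395.21 %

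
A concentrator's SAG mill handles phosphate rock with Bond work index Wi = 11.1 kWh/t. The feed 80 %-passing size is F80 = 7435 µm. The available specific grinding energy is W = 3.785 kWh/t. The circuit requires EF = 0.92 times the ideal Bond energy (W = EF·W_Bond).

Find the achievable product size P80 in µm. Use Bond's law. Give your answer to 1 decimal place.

W = 10·Wi·(P80^(-½) − F80^(-½))
W_Bond = W / EF = 3.785 / 0.92 = 4.1141 kWh/t
1/√P80 = 1/√F80 + W_Bond/(10·Wi)
  = 4.1141/(10·11.1) + 1/√7435 = 0.037064 + 0.011597 = 0.048662
P80 = (1/0.048662)² = 20.5501² = 422.31 µm

P80 = 422.3 µm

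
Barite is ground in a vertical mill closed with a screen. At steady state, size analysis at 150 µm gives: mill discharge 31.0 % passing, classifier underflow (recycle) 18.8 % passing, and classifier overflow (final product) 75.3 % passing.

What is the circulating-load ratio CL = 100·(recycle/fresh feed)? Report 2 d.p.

Two-product formula at 150 µm:
Fd + Rd = Ru + Fo ⇒ R/F = (o−d)/(d−u)
r = (75.3 − 31.0)/(31.0 − 18.8) = 44.3/12.2 = 3.6311
CL = 100·r = 363.11 %

CL = 363.11 %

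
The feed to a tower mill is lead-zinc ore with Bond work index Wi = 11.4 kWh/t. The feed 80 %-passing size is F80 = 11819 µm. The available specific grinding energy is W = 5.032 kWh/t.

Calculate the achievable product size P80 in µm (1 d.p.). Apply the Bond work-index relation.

P80 = 351.5 µm

W = 10·Wi·[P80^(−½) − F80^(−½)]
P80^-0.5 = F80^-0.5 + W/(10 Wi)
  = 5.0320/(10·11.4) + 1/√11819 = 0.044140 + 0.009198 = 0.053339
P80 = (1/0.053339)² = 18.7481² = 351.49 µm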